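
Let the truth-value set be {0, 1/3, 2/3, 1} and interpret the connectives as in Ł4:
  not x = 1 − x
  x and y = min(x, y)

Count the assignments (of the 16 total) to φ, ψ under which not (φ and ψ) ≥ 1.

7

φ = 0, ψ = 0 ↦ 1  ≥
φ = 0, ψ = 1/3 ↦ 1  ≥
φ = 0, ψ = 2/3 ↦ 1  ≥
φ = 0, ψ = 1 ↦ 1  ≥
φ = 1/3, ψ = 0 ↦ 1  ≥
φ = 1/3, ψ = 1/3 ↦ 2/3  <
φ = 1/3, ψ = 2/3 ↦ 2/3  <
φ = 1/3, ψ = 1 ↦ 2/3  <
φ = 2/3, ψ = 0 ↦ 1  ≥
φ = 2/3, ψ = 1/3 ↦ 2/3  <
φ = 2/3, ψ = 2/3 ↦ 1/3  <
φ = 2/3, ψ = 1 ↦ 1/3  <
φ = 1, ψ = 0 ↦ 1  ≥
φ = 1, ψ = 1/3 ↦ 2/3  <
φ = 1, ψ = 2/3 ↦ 1/3  <
φ = 1, ψ = 1 ↦ 0  <
So 7 of the 16 assignments meet the threshold.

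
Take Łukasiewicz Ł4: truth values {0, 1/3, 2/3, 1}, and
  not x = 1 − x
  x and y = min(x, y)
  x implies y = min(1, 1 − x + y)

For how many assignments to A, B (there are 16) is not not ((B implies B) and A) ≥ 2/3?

A = 0, B = 0 ↦ 0  <
A = 0, B = 1/3 ↦ 0  <
A = 0, B = 2/3 ↦ 0  <
A = 0, B = 1 ↦ 0  <
A = 1/3, B = 0 ↦ 1/3  <
A = 1/3, B = 1/3 ↦ 1/3  <
A = 1/3, B = 2/3 ↦ 1/3  <
A = 1/3, B = 1 ↦ 1/3  <
A = 2/3, B = 0 ↦ 2/3  ≥
A = 2/3, B = 1/3 ↦ 2/3  ≥
A = 2/3, B = 2/3 ↦ 2/3  ≥
A = 2/3, B = 1 ↦ 2/3  ≥
A = 1, B = 0 ↦ 1  ≥
A = 1, B = 1/3 ↦ 1  ≥
A = 1, B = 2/3 ↦ 1  ≥
A = 1, B = 1 ↦ 1  ≥
So 8 of the 16 assignments meet the threshold.

8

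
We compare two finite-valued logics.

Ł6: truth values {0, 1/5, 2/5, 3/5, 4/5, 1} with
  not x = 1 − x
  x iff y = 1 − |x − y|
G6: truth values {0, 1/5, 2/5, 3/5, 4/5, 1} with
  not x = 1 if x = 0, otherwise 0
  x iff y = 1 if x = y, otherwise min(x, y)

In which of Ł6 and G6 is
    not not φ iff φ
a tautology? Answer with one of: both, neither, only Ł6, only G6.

In Ł6: every assignment gives 1 — tautology.
In G6: at φ = 1/5 the value is 1/5 — not a tautology.

only Ł6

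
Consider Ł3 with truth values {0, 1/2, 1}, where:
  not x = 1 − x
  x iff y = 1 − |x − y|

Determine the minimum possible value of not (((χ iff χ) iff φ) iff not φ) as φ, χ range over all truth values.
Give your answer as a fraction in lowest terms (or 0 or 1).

Take φ = 1/2, χ = 0:
χ iff χ = 0 iff 0 = 1
(χ iff χ) iff φ = 1 iff 1/2 = 1/2
not φ = not 1/2 = 1/2
((χ iff χ) iff φ) iff not φ = 1/2 iff 1/2 = 1
not (((χ iff χ) iff φ) iff not φ) = not 1 = 0
No assignment yields a value below 0, so this is the minimum.

0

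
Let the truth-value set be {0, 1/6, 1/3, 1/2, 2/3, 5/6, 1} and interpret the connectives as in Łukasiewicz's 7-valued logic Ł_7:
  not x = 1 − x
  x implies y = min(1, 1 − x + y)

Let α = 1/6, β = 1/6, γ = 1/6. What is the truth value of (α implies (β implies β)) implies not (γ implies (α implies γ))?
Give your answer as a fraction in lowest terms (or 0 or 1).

β implies β = 1/6 implies 1/6 = 1
α implies (β implies β) = 1/6 implies 1 = 1
α implies γ = 1/6 implies 1/6 = 1
γ implies (α implies γ) = 1/6 implies 1 = 1
not (γ implies (α implies γ)) = not 1 = 0
(α implies (β implies β)) implies not (γ implies (α implies γ)) = 1 implies 0 = 0

0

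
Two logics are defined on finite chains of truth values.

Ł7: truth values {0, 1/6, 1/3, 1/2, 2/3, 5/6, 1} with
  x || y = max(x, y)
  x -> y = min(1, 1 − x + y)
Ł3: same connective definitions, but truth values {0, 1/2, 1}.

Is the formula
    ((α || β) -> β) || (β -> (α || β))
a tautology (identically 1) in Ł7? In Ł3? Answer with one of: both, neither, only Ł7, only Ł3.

In Ł7: every assignment gives 1 — tautology.
In Ł3: every assignment gives 1 — tautology.

both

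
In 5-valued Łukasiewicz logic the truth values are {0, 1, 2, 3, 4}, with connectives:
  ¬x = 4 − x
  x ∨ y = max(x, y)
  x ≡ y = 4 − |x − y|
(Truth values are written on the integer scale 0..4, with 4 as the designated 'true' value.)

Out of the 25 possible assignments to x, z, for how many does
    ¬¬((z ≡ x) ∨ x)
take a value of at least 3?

value 4: 9 assignments (counts)
value 3: 9 assignments (counts)
value 2: 4 assignments
value 1: 2 assignments
value 0: 1 assignment
So 18 of the 25 assignments meet the threshold.

18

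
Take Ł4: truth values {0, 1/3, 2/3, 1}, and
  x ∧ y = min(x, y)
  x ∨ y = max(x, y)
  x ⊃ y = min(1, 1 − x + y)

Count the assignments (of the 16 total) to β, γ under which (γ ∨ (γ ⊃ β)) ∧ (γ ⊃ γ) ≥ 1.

13

β = 0, γ = 0 ↦ 1  ≥
β = 0, γ = 1/3 ↦ 2/3  <
β = 0, γ = 2/3 ↦ 2/3  <
β = 0, γ = 1 ↦ 1  ≥
β = 1/3, γ = 0 ↦ 1  ≥
β = 1/3, γ = 1/3 ↦ 1  ≥
β = 1/3, γ = 2/3 ↦ 2/3  <
β = 1/3, γ = 1 ↦ 1  ≥
β = 2/3, γ = 0 ↦ 1  ≥
β = 2/3, γ = 1/3 ↦ 1  ≥
β = 2/3, γ = 2/3 ↦ 1  ≥
β = 2/3, γ = 1 ↦ 1  ≥
β = 1, γ = 0 ↦ 1  ≥
β = 1, γ = 1/3 ↦ 1  ≥
β = 1, γ = 2/3 ↦ 1  ≥
β = 1, γ = 1 ↦ 1  ≥
So 13 of the 16 assignments meet the threshold.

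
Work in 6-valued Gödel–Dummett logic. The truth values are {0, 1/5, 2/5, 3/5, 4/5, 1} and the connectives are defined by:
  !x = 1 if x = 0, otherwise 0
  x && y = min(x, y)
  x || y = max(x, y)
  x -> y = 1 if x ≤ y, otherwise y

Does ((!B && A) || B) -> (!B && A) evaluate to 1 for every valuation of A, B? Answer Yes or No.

No

Counterexample: take A = 0, B = 1/5.
!B = !1/5 = 0
!B && A = 0 && 0 = 0
(!B && A) || B = 0 || 1/5 = 1/5
((!B && A) || B) -> (!B && A) = 1/5 -> 0 = 0
This gives 0 ≠ 1.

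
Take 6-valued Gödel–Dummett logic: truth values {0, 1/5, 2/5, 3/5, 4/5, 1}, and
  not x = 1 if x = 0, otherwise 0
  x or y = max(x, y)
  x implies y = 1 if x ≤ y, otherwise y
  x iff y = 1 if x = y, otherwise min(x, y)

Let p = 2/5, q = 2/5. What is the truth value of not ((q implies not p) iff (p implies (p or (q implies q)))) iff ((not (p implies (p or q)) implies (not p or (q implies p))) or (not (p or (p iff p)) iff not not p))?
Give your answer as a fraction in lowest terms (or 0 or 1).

not p = not 2/5 = 0
q implies not p = 2/5 implies 0 = 0
q implies q = 2/5 implies 2/5 = 1
p or (q implies q) = 2/5 or 1 = 1
p implies (p or (q implies q)) = 2/5 implies 1 = 1
(q implies not p) iff (p implies (p or (q implies q))) = 0 iff 1 = 0
not ((q implies not p) iff (p implies (p or (q implies q)))) = not 0 = 1
p or q = 2/5 or 2/5 = 2/5
p implies (p or q) = 2/5 implies 2/5 = 1
not (p implies (p or q)) = not 1 = 0
not p = not 2/5 = 0
q implies p = 2/5 implies 2/5 = 1
not p or (q implies p) = 0 or 1 = 1
not (p implies (p or q)) implies (not p or (q implies p)) = 0 implies 1 = 1
p iff p = 2/5 iff 2/5 = 1
p or (p iff p) = 2/5 or 1 = 1
not (p or (p iff p)) = not 1 = 0
not p = not 2/5 = 0
not not p = not 0 = 1
not (p or (p iff p)) iff not not p = 0 iff 1 = 0
(not (p implies (p or q)) implies (not p or (q implies p))) or (not (p or (p iff p)) iff not not p) = 1 or 0 = 1
not ((q implies not p) iff (p implies (p or (q implies q)))) iff ((not (p implies (p or q)) implies (not p or (q implies p))) or (not (p or (p iff p)) iff not not p)) = 1 iff 1 = 1

1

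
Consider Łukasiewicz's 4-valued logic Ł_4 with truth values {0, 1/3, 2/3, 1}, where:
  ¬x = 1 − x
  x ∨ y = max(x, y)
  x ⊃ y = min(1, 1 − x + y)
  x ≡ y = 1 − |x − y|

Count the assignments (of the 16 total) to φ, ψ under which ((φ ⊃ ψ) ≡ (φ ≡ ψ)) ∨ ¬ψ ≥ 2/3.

φ = 0, ψ = 0 ↦ 1  ≥
φ = 0, ψ = 1/3 ↦ 2/3  ≥
φ = 0, ψ = 2/3 ↦ 1/3  <
φ = 0, ψ = 1 ↦ 0  <
φ = 1/3, ψ = 0 ↦ 1  ≥
φ = 1/3, ψ = 1/3 ↦ 1  ≥
φ = 1/3, ψ = 2/3 ↦ 2/3  ≥
φ = 1/3, ψ = 1 ↦ 1/3  <
φ = 2/3, ψ = 0 ↦ 1  ≥
φ = 2/3, ψ = 1/3 ↦ 1  ≥
φ = 2/3, ψ = 2/3 ↦ 1  ≥
φ = 2/3, ψ = 1 ↦ 2/3  ≥
φ = 1, ψ = 0 ↦ 1  ≥
φ = 1, ψ = 1/3 ↦ 1  ≥
φ = 1, ψ = 2/3 ↦ 1  ≥
φ = 1, ψ = 1 ↦ 1  ≥
So 13 of the 16 assignments meet the threshold.

13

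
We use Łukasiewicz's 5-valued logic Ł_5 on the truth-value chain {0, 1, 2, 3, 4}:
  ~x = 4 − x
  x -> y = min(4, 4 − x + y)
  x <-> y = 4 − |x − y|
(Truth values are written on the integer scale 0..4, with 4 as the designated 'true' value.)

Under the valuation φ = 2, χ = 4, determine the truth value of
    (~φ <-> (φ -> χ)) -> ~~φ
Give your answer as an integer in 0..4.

4

~φ = ~2 = 2
φ -> χ = 2 -> 4 = 4
~φ <-> (φ -> χ) = 2 <-> 4 = 2
~φ = ~2 = 2
~~φ = ~2 = 2
(~φ <-> (φ -> χ)) -> ~~φ = 2 -> 2 = 4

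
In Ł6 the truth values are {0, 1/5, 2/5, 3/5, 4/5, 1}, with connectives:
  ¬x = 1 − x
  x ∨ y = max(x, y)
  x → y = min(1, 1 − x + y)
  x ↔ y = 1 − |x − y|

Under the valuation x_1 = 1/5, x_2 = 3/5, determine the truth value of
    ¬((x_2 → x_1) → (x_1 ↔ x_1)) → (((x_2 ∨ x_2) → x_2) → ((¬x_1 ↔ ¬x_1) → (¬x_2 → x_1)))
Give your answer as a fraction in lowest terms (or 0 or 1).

x_2 → x_1 = 3/5 → 1/5 = 3/5
x_1 ↔ x_1 = 1/5 ↔ 1/5 = 1
(x_2 → x_1) → (x_1 ↔ x_1) = 3/5 → 1 = 1
¬((x_2 → x_1) → (x_1 ↔ x_1)) = ¬1 = 0
x_2 ∨ x_2 = 3/5 ∨ 3/5 = 3/5
(x_2 ∨ x_2) → x_2 = 3/5 → 3/5 = 1
¬x_1 = ¬1/5 = 4/5
¬x_1 = ¬1/5 = 4/5
¬x_1 ↔ ¬x_1 = 4/5 ↔ 4/5 = 1
¬x_2 = ¬3/5 = 2/5
¬x_2 → x_1 = 2/5 → 1/5 = 4/5
(¬x_1 ↔ ¬x_1) → (¬x_2 → x_1) = 1 → 4/5 = 4/5
((x_2 ∨ x_2) → x_2) → ((¬x_1 ↔ ¬x_1) → (¬x_2 → x_1)) = 1 → 4/5 = 4/5
¬((x_2 → x_1) → (x_1 ↔ x_1)) → (((x_2 ∨ x_2) → x_2) → ((¬x_1 ↔ ¬x_1) → (¬x_2 → x_1))) = 0 → 4/5 = 1

1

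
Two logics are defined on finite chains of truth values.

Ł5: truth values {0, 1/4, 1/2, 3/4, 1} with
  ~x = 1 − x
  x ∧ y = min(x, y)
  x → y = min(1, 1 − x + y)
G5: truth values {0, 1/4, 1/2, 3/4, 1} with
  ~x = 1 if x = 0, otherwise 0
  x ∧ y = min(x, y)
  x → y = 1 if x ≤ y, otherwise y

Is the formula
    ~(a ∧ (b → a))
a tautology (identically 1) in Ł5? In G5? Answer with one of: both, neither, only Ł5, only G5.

In Ł5: at a = 1/4, b = 0 the value is 3/4 — not a tautology.
In G5: at a = 1/4, b = 0 the value is 0 — not a tautology.

neither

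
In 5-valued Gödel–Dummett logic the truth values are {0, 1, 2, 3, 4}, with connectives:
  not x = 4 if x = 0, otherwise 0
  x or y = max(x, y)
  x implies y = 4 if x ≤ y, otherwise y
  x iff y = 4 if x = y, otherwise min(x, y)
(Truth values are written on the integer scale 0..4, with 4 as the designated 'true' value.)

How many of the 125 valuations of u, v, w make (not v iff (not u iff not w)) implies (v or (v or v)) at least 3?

92

value 4: 84 assignments (counts)
value 3: 8 assignments (counts)
value 2: 8 assignments
value 1: 8 assignments
value 0: 17 assignments
So 92 of the 125 assignments meet the threshold.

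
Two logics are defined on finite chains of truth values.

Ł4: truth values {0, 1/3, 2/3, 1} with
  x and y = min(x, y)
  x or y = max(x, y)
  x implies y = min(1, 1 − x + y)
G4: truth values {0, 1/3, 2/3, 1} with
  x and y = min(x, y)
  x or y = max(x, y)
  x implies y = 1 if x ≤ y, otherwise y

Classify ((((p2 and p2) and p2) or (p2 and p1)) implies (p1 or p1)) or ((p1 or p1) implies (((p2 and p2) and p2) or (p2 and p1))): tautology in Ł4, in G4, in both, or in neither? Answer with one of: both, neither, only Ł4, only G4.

In Ł4: every assignment gives 1 — tautology.
In G4: every assignment gives 1 — tautology.

both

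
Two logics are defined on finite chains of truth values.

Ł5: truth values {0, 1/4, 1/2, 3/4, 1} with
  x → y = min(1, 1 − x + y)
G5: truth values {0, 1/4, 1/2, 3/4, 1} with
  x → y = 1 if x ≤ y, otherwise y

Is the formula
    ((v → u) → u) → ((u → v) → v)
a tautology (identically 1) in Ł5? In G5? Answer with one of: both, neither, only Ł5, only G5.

In Ł5: every assignment gives 1 — tautology.
In G5: at u = 0, v = 1/4 the value is 1/4 — not a tautology.

only Ł5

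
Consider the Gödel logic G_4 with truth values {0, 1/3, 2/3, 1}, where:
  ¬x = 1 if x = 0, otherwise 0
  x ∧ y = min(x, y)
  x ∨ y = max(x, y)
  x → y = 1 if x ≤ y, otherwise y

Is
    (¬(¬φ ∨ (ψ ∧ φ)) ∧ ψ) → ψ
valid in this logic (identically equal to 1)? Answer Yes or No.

φ = 0, ψ = 0 ↦ 1
φ = 0, ψ = 1/3 ↦ 1
φ = 0, ψ = 2/3 ↦ 1
φ = 0, ψ = 1 ↦ 1
φ = 1/3, ψ = 0 ↦ 1
φ = 1/3, ψ = 1/3 ↦ 1
φ = 1/3, ψ = 2/3 ↦ 1
φ = 1/3, ψ = 1 ↦ 1
φ = 2/3, ψ = 0 ↦ 1
φ = 2/3, ψ = 1/3 ↦ 1
φ = 2/3, ψ = 2/3 ↦ 1
φ = 2/3, ψ = 1 ↦ 1
φ = 1, ψ = 0 ↦ 1
φ = 1, ψ = 1/3 ↦ 1
φ = 1, ψ = 2/3 ↦ 1
φ = 1, ψ = 1 ↦ 1
Every assignment gives a value ≥ 1.

Yes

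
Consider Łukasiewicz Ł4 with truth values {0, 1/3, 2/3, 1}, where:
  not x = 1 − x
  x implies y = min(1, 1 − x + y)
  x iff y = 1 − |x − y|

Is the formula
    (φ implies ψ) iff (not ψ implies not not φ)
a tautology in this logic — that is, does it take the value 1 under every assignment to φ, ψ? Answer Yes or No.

Counterexample: take φ = 0, ψ = 0.
φ implies ψ = 0 implies 0 = 1
not ψ = not 0 = 1
not φ = not 0 = 1
not not φ = not 1 = 0
not ψ implies not not φ = 1 implies 0 = 0
(φ implies ψ) iff (not ψ implies not not φ) = 1 iff 0 = 0
This gives 0 ≠ 1.

No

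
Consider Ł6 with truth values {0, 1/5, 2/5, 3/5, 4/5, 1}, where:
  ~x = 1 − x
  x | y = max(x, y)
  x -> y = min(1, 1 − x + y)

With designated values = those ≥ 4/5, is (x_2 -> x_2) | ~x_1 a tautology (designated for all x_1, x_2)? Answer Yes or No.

At x_1 = 3/5, x_2 = 3/5, for instance:
x_2 -> x_2 = 3/5 -> 3/5 = 1
~x_1 = ~3/5 = 2/5
(x_2 -> x_2) | ~x_1 = 1 | 2/5 = 1
and checking the remaining 35 assignments likewise gives ≥ 4/5 in every case.

Yes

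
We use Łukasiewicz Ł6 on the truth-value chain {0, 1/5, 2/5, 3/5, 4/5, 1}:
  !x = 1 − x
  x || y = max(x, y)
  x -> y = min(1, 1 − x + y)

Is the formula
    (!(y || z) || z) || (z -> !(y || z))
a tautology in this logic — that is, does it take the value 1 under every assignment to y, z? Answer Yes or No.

No

Counterexample: take y = 0, z = 3/5.
y || z = 0 || 3/5 = 3/5
!(y || z) = !3/5 = 2/5
!(y || z) || z = 2/5 || 3/5 = 3/5
y || z = 0 || 3/5 = 3/5
!(y || z) = !3/5 = 2/5
z -> !(y || z) = 3/5 -> 2/5 = 4/5
(!(y || z) || z) || (z -> !(y || z)) = 3/5 || 4/5 = 4/5
This gives 4/5 ≠ 1.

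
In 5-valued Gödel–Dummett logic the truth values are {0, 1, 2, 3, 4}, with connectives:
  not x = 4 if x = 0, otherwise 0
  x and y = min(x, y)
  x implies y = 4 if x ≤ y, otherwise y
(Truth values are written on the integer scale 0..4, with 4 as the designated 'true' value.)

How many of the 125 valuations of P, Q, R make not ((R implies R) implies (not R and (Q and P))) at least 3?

value 4: 109 assignments (counts)
value 0: 16 assignments
So 109 of the 125 assignments meet the threshold.

109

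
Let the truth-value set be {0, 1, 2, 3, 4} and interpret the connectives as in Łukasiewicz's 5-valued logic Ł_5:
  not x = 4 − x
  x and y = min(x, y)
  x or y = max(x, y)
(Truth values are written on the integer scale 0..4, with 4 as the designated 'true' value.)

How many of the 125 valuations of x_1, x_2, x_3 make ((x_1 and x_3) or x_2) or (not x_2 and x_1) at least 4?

33

value 4: 33 assignments (counts)
value 3: 41 assignments
value 2: 31 assignments
value 1: 15 assignments
value 0: 5 assignments
So 33 of the 125 assignments meet the threshold.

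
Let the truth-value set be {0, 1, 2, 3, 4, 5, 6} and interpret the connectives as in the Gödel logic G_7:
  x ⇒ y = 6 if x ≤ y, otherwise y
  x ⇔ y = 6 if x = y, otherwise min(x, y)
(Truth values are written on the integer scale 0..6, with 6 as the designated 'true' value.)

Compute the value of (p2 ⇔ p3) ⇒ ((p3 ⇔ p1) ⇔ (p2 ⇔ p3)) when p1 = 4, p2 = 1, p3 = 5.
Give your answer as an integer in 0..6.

p2 ⇔ p3 = 1 ⇔ 5 = 1
p3 ⇔ p1 = 5 ⇔ 4 = 4
p2 ⇔ p3 = 1 ⇔ 5 = 1
(p3 ⇔ p1) ⇔ (p2 ⇔ p3) = 4 ⇔ 1 = 1
(p2 ⇔ p3) ⇒ ((p3 ⇔ p1) ⇔ (p2 ⇔ p3)) = 1 ⇒ 1 = 6

6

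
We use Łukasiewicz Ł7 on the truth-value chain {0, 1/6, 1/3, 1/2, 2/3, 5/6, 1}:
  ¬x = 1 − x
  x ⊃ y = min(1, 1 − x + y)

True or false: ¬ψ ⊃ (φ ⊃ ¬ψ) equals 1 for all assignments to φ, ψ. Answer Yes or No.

Yes

At φ = 2/3, ψ = 1/3, for instance:
¬ψ = ¬1/3 = 2/3
φ ⊃ ¬ψ = 2/3 ⊃ 2/3 = 1
¬ψ ⊃ (φ ⊃ ¬ψ) = 2/3 ⊃ 1 = 1
and checking the remaining 48 assignments likewise gives ≥ 1 in every case.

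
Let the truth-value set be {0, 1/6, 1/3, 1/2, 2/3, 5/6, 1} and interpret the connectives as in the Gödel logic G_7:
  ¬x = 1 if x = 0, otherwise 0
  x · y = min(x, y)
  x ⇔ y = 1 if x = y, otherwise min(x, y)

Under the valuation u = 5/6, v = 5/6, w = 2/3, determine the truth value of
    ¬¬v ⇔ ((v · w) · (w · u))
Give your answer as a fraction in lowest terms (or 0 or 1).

¬v = ¬5/6 = 0
¬¬v = ¬0 = 1
v · w = 5/6 · 2/3 = 2/3
w · u = 2/3 · 5/6 = 2/3
(v · w) · (w · u) = 2/3 · 2/3 = 2/3
¬¬v ⇔ ((v · w) · (w · u)) = 1 ⇔ 2/3 = 2/3

2/3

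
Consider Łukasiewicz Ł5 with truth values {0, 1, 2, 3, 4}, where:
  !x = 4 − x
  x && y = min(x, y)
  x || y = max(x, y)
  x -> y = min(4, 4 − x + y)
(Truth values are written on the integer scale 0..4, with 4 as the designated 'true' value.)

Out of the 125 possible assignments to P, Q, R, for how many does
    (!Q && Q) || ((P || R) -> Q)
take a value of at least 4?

value 4: 55 assignments (counts)
value 3: 24 assignments
value 2: 21 assignments
value 1: 16 assignments
value 0: 9 assignments
So 55 of the 125 assignments meet the threshold.

55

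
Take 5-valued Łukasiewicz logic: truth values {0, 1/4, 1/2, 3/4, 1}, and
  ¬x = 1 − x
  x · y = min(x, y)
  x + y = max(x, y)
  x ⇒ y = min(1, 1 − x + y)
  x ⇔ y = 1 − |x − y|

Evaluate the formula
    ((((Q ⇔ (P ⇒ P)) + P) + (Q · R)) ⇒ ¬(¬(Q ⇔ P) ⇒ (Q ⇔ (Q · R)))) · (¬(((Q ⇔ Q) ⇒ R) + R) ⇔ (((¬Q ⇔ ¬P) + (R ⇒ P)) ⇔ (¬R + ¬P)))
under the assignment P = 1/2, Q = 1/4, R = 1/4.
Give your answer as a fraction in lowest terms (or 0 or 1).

P ⇒ P = 1/2 ⇒ 1/2 = 1
Q ⇔ (P ⇒ P) = 1/4 ⇔ 1 = 1/4
(Q ⇔ (P ⇒ P)) + P = 1/4 + 1/2 = 1/2
Q · R = 1/4 · 1/4 = 1/4
((Q ⇔ (P ⇒ P)) + P) + (Q · R) = 1/2 + 1/4 = 1/2
Q ⇔ P = 1/4 ⇔ 1/2 = 3/4
¬(Q ⇔ P) = ¬3/4 = 1/4
Q · R = 1/4 · 1/4 = 1/4
Q ⇔ (Q · R) = 1/4 ⇔ 1/4 = 1
¬(Q ⇔ P) ⇒ (Q ⇔ (Q · R)) = 1/4 ⇒ 1 = 1
¬(¬(Q ⇔ P) ⇒ (Q ⇔ (Q · R))) = ¬1 = 0
(((Q ⇔ (P ⇒ P)) + P) + (Q · R)) ⇒ ¬(¬(Q ⇔ P) ⇒ (Q ⇔ (Q · R))) = 1/2 ⇒ 0 = 1/2
Q ⇔ Q = 1/4 ⇔ 1/4 = 1
(Q ⇔ Q) ⇒ R = 1 ⇒ 1/4 = 1/4
((Q ⇔ Q) ⇒ R) + R = 1/4 + 1/4 = 1/4
¬(((Q ⇔ Q) ⇒ R) + R) = ¬1/4 = 3/4
¬Q = ¬1/4 = 3/4
¬P = ¬1/2 = 1/2
¬Q ⇔ ¬P = 3/4 ⇔ 1/2 = 3/4
R ⇒ P = 1/4 ⇒ 1/2 = 1
(¬Q ⇔ ¬P) + (R ⇒ P) = 3/4 + 1 = 1
¬R = ¬1/4 = 3/4
¬P = ¬1/2 = 1/2
¬R + ¬P = 3/4 + 1/2 = 3/4
((¬Q ⇔ ¬P) + (R ⇒ P)) ⇔ (¬R + ¬P) = 1 ⇔ 3/4 = 3/4
¬(((Q ⇔ Q) ⇒ R) + R) ⇔ (((¬Q ⇔ ¬P) + (R ⇒ P)) ⇔ (¬R + ¬P)) = 3/4 ⇔ 3/4 = 1
((((Q ⇔ (P ⇒ P)) + P) + (Q · R)) ⇒ ¬(¬(Q ⇔ P) ⇒ (Q ⇔ (Q · R)))) · (¬(((Q ⇔ Q) ⇒ R) + R) ⇔ (((¬Q ⇔ ¬P) + (R ⇒ P)) ⇔ (¬R + ¬P))) = 1/2 · 1 = 1/2

1/2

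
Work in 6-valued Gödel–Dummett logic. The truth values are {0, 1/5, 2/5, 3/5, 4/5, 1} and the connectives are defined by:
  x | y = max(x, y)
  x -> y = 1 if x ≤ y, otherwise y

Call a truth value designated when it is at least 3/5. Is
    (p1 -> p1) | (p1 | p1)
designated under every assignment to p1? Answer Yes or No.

Yes

p1 = 0 ↦ 1
p1 = 1/5 ↦ 1
p1 = 2/5 ↦ 1
p1 = 3/5 ↦ 1
p1 = 4/5 ↦ 1
p1 = 1 ↦ 1
Every assignment gives a value ≥ 3/5.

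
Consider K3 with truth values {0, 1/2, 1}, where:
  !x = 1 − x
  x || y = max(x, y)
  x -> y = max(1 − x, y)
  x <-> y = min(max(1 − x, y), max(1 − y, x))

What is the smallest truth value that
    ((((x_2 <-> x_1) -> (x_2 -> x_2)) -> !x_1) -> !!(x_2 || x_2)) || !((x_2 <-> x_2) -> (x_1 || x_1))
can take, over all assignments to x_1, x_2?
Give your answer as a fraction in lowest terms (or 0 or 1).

1/2

Take x_1 = 0, x_2 = 1/2:
x_2 <-> x_1 = 1/2 <-> 0 = 1/2
x_2 -> x_2 = 1/2 -> 1/2 = 1/2
(x_2 <-> x_1) -> (x_2 -> x_2) = 1/2 -> 1/2 = 1/2
!x_1 = !0 = 1
((x_2 <-> x_1) -> (x_2 -> x_2)) -> !x_1 = 1/2 -> 1 = 1
x_2 || x_2 = 1/2 || 1/2 = 1/2
!(x_2 || x_2) = !1/2 = 1/2
!!(x_2 || x_2) = !1/2 = 1/2
(((x_2 <-> x_1) -> (x_2 -> x_2)) -> !x_1) -> !!(x_2 || x_2) = 1 -> 1/2 = 1/2
x_2 <-> x_2 = 1/2 <-> 1/2 = 1/2
x_1 || x_1 = 0 || 0 = 0
(x_2 <-> x_2) -> (x_1 || x_1) = 1/2 -> 0 = 1/2
!((x_2 <-> x_2) -> (x_1 || x_1)) = !1/2 = 1/2
((((x_2 <-> x_1) -> (x_2 -> x_2)) -> !x_1) -> !!(x_2 || x_2)) || !((x_2 <-> x_2) -> (x_1 || x_1)) = 1/2 || 1/2 = 1/2
No assignment yields a value below 1/2, so this is the minimum.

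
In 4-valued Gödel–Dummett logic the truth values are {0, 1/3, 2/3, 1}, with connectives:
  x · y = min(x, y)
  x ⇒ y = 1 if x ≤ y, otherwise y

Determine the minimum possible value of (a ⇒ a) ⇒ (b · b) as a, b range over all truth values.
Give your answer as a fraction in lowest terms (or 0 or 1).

0

Take a = 0, b = 0:
a ⇒ a = 0 ⇒ 0 = 1
b · b = 0 · 0 = 0
(a ⇒ a) ⇒ (b · b) = 1 ⇒ 0 = 0
No assignment yields a value below 0, so this is the minimum.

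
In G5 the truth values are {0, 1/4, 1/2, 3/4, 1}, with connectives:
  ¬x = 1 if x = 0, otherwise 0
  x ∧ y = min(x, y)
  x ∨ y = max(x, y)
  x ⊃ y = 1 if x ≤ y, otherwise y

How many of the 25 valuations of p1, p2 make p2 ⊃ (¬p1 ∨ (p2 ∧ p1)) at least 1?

value 1: 19 assignments (counts)
value 3/4: 1 assignment
value 1/2: 2 assignments
value 1/4: 3 assignments
So 19 of the 25 assignments meet the threshold.

19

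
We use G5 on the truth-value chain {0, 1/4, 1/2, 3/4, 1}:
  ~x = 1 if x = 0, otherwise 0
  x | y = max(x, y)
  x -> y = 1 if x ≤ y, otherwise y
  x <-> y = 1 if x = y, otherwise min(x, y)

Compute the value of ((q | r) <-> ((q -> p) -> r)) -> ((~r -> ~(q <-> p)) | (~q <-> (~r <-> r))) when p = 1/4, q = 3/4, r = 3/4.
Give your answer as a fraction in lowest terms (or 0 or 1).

1

q | r = 3/4 | 3/4 = 3/4
q -> p = 3/4 -> 1/4 = 1/4
(q -> p) -> r = 1/4 -> 3/4 = 1
(q | r) <-> ((q -> p) -> r) = 3/4 <-> 1 = 3/4
~r = ~3/4 = 0
q <-> p = 3/4 <-> 1/4 = 1/4
~(q <-> p) = ~1/4 = 0
~r -> ~(q <-> p) = 0 -> 0 = 1
~q = ~3/4 = 0
~r = ~3/4 = 0
~r <-> r = 0 <-> 3/4 = 0
~q <-> (~r <-> r) = 0 <-> 0 = 1
(~r -> ~(q <-> p)) | (~q <-> (~r <-> r)) = 1 | 1 = 1
((q | r) <-> ((q -> p) -> r)) -> ((~r -> ~(q <-> p)) | (~q <-> (~r <-> r))) = 3/4 -> 1 = 1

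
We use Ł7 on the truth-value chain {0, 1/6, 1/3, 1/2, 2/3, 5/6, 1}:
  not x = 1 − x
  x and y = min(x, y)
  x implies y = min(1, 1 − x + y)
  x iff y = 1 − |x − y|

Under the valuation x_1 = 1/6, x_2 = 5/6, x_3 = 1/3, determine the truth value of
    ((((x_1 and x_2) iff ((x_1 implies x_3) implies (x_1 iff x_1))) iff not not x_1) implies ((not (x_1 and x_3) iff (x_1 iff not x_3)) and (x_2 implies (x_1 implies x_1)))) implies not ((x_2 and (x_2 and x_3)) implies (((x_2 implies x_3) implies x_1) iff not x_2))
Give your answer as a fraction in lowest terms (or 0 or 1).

x_1 and x_2 = 1/6 and 5/6 = 1/6
x_1 implies x_3 = 1/6 implies 1/3 = 1
x_1 iff x_1 = 1/6 iff 1/6 = 1
(x_1 implies x_3) implies (x_1 iff x_1) = 1 implies 1 = 1
(x_1 and x_2) iff ((x_1 implies x_3) implies (x_1 iff x_1)) = 1/6 iff 1 = 1/6
not x_1 = not 1/6 = 5/6
not not x_1 = not 5/6 = 1/6
((x_1 and x_2) iff ((x_1 implies x_3) implies (x_1 iff x_1))) iff not not x_1 = 1/6 iff 1/6 = 1
x_1 and x_3 = 1/6 and 1/3 = 1/6
not (x_1 and x_3) = not 1/6 = 5/6
not x_3 = not 1/3 = 2/3
x_1 iff not x_3 = 1/6 iff 2/3 = 1/2
not (x_1 and x_3) iff (x_1 iff not x_3) = 5/6 iff 1/2 = 2/3
x_1 implies x_1 = 1/6 implies 1/6 = 1
x_2 implies (x_1 implies x_1) = 5/6 implies 1 = 1
(not (x_1 and x_3) iff (x_1 iff not x_3)) and (x_2 implies (x_1 implies x_1)) = 2/3 and 1 = 2/3
(((x_1 and x_2) iff ((x_1 implies x_3) implies (x_1 iff x_1))) iff not not x_1) implies ((not (x_1 and x_3) iff (x_1 iff not x_3)) and (x_2 implies (x_1 implies x_1))) = 1 implies 2/3 = 2/3
x_2 and x_3 = 5/6 and 1/3 = 1/3
x_2 and (x_2 and x_3) = 5/6 and 1/3 = 1/3
x_2 implies x_3 = 5/6 implies 1/3 = 1/2
(x_2 implies x_3) implies x_1 = 1/2 implies 1/6 = 2/3
not x_2 = not 5/6 = 1/6
((x_2 implies x_3) implies x_1) iff not x_2 = 2/3 iff 1/6 = 1/2
(x_2 and (x_2 and x_3)) implies (((x_2 implies x_3) implies x_1) iff not x_2) = 1/3 implies 1/2 = 1
not ((x_2 and (x_2 and x_3)) implies (((x_2 implies x_3) implies x_1) iff not x_2)) = not 1 = 0
((((x_1 and x_2) iff ((x_1 implies x_3) implies (x_1 iff x_1))) iff not not x_1) implies ((not (x_1 and x_3) iff (x_1 iff not x_3)) and (x_2 implies (x_1 implies x_1)))) implies not ((x_2 and (x_2 and x_3)) implies (((x_2 implies x_3) implies x_1) iff not x_2)) = 2/3 implies 0 = 1/3

1/3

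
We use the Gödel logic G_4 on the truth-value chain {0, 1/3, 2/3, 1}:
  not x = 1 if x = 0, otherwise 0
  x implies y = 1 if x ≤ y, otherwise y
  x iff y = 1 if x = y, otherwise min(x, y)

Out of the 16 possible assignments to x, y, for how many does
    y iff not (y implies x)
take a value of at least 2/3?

6

x = 0, y = 0 ↦ 1  ≥
x = 0, y = 1/3 ↦ 1/3  <
x = 0, y = 2/3 ↦ 2/3  ≥
x = 0, y = 1 ↦ 1  ≥
x = 1/3, y = 0 ↦ 1  ≥
x = 1/3, y = 1/3 ↦ 0  <
x = 1/3, y = 2/3 ↦ 0  <
x = 1/3, y = 1 ↦ 0  <
x = 2/3, y = 0 ↦ 1  ≥
x = 2/3, y = 1/3 ↦ 0  <
x = 2/3, y = 2/3 ↦ 0  <
x = 2/3, y = 1 ↦ 0  <
x = 1, y = 0 ↦ 1  ≥
x = 1, y = 1/3 ↦ 0  <
x = 1, y = 2/3 ↦ 0  <
x = 1, y = 1 ↦ 0  <
So 6 of the 16 assignments meet the threshold.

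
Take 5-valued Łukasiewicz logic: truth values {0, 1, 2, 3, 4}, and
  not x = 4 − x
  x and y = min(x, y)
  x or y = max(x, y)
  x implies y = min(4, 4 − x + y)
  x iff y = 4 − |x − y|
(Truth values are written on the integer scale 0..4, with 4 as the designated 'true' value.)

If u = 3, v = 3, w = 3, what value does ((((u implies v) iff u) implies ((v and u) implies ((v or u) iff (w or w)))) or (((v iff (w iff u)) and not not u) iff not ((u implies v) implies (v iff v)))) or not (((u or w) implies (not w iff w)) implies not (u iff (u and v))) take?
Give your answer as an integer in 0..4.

4

u implies v = 3 implies 3 = 4
(u implies v) iff u = 4 iff 3 = 3
v and u = 3 and 3 = 3
v or u = 3 or 3 = 3
w or w = 3 or 3 = 3
(v or u) iff (w or w) = 3 iff 3 = 4
(v and u) implies ((v or u) iff (w or w)) = 3 implies 4 = 4
((u implies v) iff u) implies ((v and u) implies ((v or u) iff (w or w))) = 3 implies 4 = 4
w iff u = 3 iff 3 = 4
v iff (w iff u) = 3 iff 4 = 3
not u = not 3 = 1
not not u = not 1 = 3
(v iff (w iff u)) and not not u = 3 and 3 = 3
u implies v = 3 implies 3 = 4
v iff v = 3 iff 3 = 4
(u implies v) implies (v iff v) = 4 implies 4 = 4
not ((u implies v) implies (v iff v)) = not 4 = 0
((v iff (w iff u)) and not not u) iff not ((u implies v) implies (v iff v)) = 3 iff 0 = 1
(((u implies v) iff u) implies ((v and u) implies ((v or u) iff (w or w)))) or (((v iff (w iff u)) and not not u) iff not ((u implies v) implies (v iff v))) = 4 or 1 = 4
u or w = 3 or 3 = 3
not w = not 3 = 1
not w iff w = 1 iff 3 = 2
(u or w) implies (not w iff w) = 3 implies 2 = 3
u and v = 3 and 3 = 3
u iff (u and v) = 3 iff 3 = 4
not (u iff (u and v)) = not 4 = 0
((u or w) implies (not w iff w)) implies not (u iff (u and v)) = 3 implies 0 = 1
not (((u or w) implies (not w iff w)) implies not (u iff (u and v))) = not 1 = 3
((((u implies v) iff u) implies ((v and u) implies ((v or u) iff (w or w)))) or (((v iff (w iff u)) and not not u) iff not ((u implies v) implies (v iff v)))) or not (((u or w) implies (not w iff w)) implies not (u iff (u and v))) = 4 or 3 = 4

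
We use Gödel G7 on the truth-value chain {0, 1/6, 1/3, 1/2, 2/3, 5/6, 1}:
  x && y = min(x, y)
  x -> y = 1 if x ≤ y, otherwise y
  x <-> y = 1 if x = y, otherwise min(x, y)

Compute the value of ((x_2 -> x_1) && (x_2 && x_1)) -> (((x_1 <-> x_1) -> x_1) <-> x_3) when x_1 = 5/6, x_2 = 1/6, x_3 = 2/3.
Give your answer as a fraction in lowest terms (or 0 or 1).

x_2 -> x_1 = 1/6 -> 5/6 = 1
x_2 && x_1 = 1/6 && 5/6 = 1/6
(x_2 -> x_1) && (x_2 && x_1) = 1 && 1/6 = 1/6
x_1 <-> x_1 = 5/6 <-> 5/6 = 1
(x_1 <-> x_1) -> x_1 = 1 -> 5/6 = 5/6
((x_1 <-> x_1) -> x_1) <-> x_3 = 5/6 <-> 2/3 = 2/3
((x_2 -> x_1) && (x_2 && x_1)) -> (((x_1 <-> x_1) -> x_1) <-> x_3) = 1/6 -> 2/3 = 1

1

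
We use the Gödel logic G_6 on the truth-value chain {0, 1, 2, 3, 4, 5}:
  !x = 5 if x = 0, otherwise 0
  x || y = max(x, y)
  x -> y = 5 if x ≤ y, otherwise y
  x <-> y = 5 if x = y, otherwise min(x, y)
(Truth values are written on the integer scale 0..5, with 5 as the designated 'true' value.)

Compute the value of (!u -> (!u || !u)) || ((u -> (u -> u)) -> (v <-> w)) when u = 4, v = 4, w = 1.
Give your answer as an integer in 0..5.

5

!u = !4 = 0
!u = !4 = 0
!u = !4 = 0
!u || !u = 0 || 0 = 0
!u -> (!u || !u) = 0 -> 0 = 5
u -> u = 4 -> 4 = 5
u -> (u -> u) = 4 -> 5 = 5
v <-> w = 4 <-> 1 = 1
(u -> (u -> u)) -> (v <-> w) = 5 -> 1 = 1
(!u -> (!u || !u)) || ((u -> (u -> u)) -> (v <-> w)) = 5 || 1 = 5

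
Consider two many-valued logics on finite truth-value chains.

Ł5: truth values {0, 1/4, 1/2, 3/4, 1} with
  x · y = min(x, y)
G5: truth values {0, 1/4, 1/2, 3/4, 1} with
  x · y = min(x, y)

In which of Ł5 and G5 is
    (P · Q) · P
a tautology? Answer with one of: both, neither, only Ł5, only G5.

neither

In Ł5: at P = 0, Q = 0 the value is 0 — not a tautology.
In G5: at P = 0, Q = 0 the value is 0 — not a tautology.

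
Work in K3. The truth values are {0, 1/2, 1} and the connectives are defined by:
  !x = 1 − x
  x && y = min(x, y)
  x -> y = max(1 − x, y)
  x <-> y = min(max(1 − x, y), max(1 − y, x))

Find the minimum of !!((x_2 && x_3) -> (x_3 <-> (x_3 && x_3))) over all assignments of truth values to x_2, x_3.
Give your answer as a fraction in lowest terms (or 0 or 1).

Take x_2 = 1/2, x_3 = 1/2:
x_2 && x_3 = 1/2 && 1/2 = 1/2
x_3 && x_3 = 1/2 && 1/2 = 1/2
x_3 <-> (x_3 && x_3) = 1/2 <-> 1/2 = 1/2
(x_2 && x_3) -> (x_3 <-> (x_3 && x_3)) = 1/2 -> 1/2 = 1/2
!((x_2 && x_3) -> (x_3 <-> (x_3 && x_3))) = !1/2 = 1/2
!!((x_2 && x_3) -> (x_3 <-> (x_3 && x_3))) = !1/2 = 1/2
No assignment yields a value below 1/2, so this is the minimum.

1/2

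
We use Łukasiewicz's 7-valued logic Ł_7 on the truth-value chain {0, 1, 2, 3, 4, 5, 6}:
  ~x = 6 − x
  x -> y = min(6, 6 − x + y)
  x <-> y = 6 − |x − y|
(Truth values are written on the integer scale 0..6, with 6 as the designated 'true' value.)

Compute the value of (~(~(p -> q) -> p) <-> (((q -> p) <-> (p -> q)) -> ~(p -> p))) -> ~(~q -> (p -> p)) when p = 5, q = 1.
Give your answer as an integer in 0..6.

4

p -> q = 5 -> 1 = 2
~(p -> q) = ~2 = 4
~(p -> q) -> p = 4 -> 5 = 6
~(~(p -> q) -> p) = ~6 = 0
q -> p = 1 -> 5 = 6
p -> q = 5 -> 1 = 2
(q -> p) <-> (p -> q) = 6 <-> 2 = 2
p -> p = 5 -> 5 = 6
~(p -> p) = ~6 = 0
((q -> p) <-> (p -> q)) -> ~(p -> p) = 2 -> 0 = 4
~(~(p -> q) -> p) <-> (((q -> p) <-> (p -> q)) -> ~(p -> p)) = 0 <-> 4 = 2
~q = ~1 = 5
p -> p = 5 -> 5 = 6
~q -> (p -> p) = 5 -> 6 = 6
~(~q -> (p -> p)) = ~6 = 0
(~(~(p -> q) -> p) <-> (((q -> p) <-> (p -> q)) -> ~(p -> p))) -> ~(~q -> (p -> p)) = 2 -> 0 = 4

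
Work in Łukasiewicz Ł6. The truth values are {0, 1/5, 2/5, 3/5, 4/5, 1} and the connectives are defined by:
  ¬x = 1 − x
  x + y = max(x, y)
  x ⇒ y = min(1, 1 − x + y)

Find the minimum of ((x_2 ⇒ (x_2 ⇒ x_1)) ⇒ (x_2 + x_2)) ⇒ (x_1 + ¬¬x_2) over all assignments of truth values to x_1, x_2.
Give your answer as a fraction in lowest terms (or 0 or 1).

Take x_1 = 0, x_2 = 3/5:
x_2 ⇒ x_1 = 3/5 ⇒ 0 = 2/5
x_2 ⇒ (x_2 ⇒ x_1) = 3/5 ⇒ 2/5 = 4/5
x_2 + x_2 = 3/5 + 3/5 = 3/5
(x_2 ⇒ (x_2 ⇒ x_1)) ⇒ (x_2 + x_2) = 4/5 ⇒ 3/5 = 4/5
¬x_2 = ¬3/5 = 2/5
¬¬x_2 = ¬2/5 = 3/5
x_1 + ¬¬x_2 = 0 + 3/5 = 3/5
((x_2 ⇒ (x_2 ⇒ x_1)) ⇒ (x_2 + x_2)) ⇒ (x_1 + ¬¬x_2) = 4/5 ⇒ 3/5 = 4/5
No assignment yields a value below 4/5, so this is the minimum.

4/5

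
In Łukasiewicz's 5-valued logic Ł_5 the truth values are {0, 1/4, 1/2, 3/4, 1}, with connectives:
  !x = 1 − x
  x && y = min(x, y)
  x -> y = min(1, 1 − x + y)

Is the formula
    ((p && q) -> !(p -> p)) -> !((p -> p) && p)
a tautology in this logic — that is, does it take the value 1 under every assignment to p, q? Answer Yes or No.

No

Counterexample: take p = 1/4, q = 0.
p && q = 1/4 && 0 = 0
p -> p = 1/4 -> 1/4 = 1
!(p -> p) = !1 = 0
(p && q) -> !(p -> p) = 0 -> 0 = 1
p -> p = 1/4 -> 1/4 = 1
(p -> p) && p = 1 && 1/4 = 1/4
!((p -> p) && p) = !1/4 = 3/4
((p && q) -> !(p -> p)) -> !((p -> p) && p) = 1 -> 3/4 = 3/4
This gives 3/4 ≠ 1.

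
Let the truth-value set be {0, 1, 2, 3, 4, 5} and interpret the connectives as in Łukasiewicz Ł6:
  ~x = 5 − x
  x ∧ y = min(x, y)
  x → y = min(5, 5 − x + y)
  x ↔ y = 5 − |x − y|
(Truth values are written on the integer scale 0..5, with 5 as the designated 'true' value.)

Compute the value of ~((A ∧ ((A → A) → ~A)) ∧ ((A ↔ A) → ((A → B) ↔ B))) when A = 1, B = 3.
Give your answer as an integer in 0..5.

4

A → A = 1 → 1 = 5
~A = ~1 = 4
(A → A) → ~A = 5 → 4 = 4
A ∧ ((A → A) → ~A) = 1 ∧ 4 = 1
A ↔ A = 1 ↔ 1 = 5
A → B = 1 → 3 = 5
(A → B) ↔ B = 5 ↔ 3 = 3
(A ↔ A) → ((A → B) ↔ B) = 5 → 3 = 3
(A ∧ ((A → A) → ~A)) ∧ ((A ↔ A) → ((A → B) ↔ B)) = 1 ∧ 3 = 1
~((A ∧ ((A → A) → ~A)) ∧ ((A ↔ A) → ((A → B) ↔ B))) = ~1 = 4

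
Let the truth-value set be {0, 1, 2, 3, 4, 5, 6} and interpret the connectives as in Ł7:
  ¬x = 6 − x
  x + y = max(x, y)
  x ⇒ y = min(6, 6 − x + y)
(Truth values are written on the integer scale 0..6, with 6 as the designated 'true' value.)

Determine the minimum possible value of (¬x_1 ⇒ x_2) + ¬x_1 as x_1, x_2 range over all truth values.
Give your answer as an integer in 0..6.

Take x_1 = 3, x_2 = 0:
¬x_1 = ¬3 = 3
¬x_1 ⇒ x_2 = 3 ⇒ 0 = 3
¬x_1 = ¬3 = 3
(¬x_1 ⇒ x_2) + ¬x_1 = 3 + 3 = 3
No assignment yields a value below 3, so this is the minimum.

3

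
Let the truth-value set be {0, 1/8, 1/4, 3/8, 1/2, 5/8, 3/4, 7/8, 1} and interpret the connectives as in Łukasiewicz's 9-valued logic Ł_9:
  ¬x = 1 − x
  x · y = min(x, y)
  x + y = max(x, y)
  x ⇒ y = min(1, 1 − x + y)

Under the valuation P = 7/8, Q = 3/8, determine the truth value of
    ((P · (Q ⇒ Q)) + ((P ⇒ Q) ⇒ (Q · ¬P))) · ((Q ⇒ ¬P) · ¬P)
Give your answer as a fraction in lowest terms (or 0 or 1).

1/8

Q ⇒ Q = 3/8 ⇒ 3/8 = 1
P · (Q ⇒ Q) = 7/8 · 1 = 7/8
P ⇒ Q = 7/8 ⇒ 3/8 = 1/2
¬P = ¬7/8 = 1/8
Q · ¬P = 3/8 · 1/8 = 1/8
(P ⇒ Q) ⇒ (Q · ¬P) = 1/2 ⇒ 1/8 = 5/8
(P · (Q ⇒ Q)) + ((P ⇒ Q) ⇒ (Q · ¬P)) = 7/8 + 5/8 = 7/8
¬P = ¬7/8 = 1/8
Q ⇒ ¬P = 3/8 ⇒ 1/8 = 3/4
¬P = ¬7/8 = 1/8
(Q ⇒ ¬P) · ¬P = 3/4 · 1/8 = 1/8
((P · (Q ⇒ Q)) + ((P ⇒ Q) ⇒ (Q · ¬P))) · ((Q ⇒ ¬P) · ¬P) = 7/8 · 1/8 = 1/8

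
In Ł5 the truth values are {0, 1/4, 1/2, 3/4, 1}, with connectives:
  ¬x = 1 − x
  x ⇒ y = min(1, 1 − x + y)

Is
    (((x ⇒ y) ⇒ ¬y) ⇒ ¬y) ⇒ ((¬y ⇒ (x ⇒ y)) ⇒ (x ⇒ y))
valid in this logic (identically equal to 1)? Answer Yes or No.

At x = 1/4, y = 0, for instance:
x ⇒ y = 1/4 ⇒ 0 = 3/4
¬y = ¬0 = 1
(x ⇒ y) ⇒ ¬y = 3/4 ⇒ 1 = 1
((x ⇒ y) ⇒ ¬y) ⇒ ¬y = 1 ⇒ 1 = 1
¬y ⇒ (x ⇒ y) = 1 ⇒ 3/4 = 3/4
(¬y ⇒ (x ⇒ y)) ⇒ (x ⇒ y) = 3/4 ⇒ 3/4 = 1
(((x ⇒ y) ⇒ ¬y) ⇒ ¬y) ⇒ ((¬y ⇒ (x ⇒ y)) ⇒ (x ⇒ y)) = 1 ⇒ 1 = 1
and checking the remaining 24 assignments likewise gives ≥ 1 in every case.

Yes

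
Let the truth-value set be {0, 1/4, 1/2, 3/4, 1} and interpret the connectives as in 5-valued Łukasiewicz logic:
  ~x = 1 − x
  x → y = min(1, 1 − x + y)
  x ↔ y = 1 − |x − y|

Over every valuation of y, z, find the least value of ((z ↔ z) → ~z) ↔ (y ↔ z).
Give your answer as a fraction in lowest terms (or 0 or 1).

0

Take y = 1, z = 0:
z ↔ z = 0 ↔ 0 = 1
~z = ~0 = 1
(z ↔ z) → ~z = 1 → 1 = 1
y ↔ z = 1 ↔ 0 = 0
((z ↔ z) → ~z) ↔ (y ↔ z) = 1 ↔ 0 = 0
No assignment yields a value below 0, so this is the minimum.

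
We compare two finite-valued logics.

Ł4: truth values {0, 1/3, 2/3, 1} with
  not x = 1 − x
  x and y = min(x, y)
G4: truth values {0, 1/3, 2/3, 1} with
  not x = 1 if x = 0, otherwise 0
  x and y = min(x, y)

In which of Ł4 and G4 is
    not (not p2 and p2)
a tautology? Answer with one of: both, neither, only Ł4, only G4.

only G4

In Ł4: at p2 = 1/3 the value is 2/3 — not a tautology.
In G4: every assignment gives 1 — tautology.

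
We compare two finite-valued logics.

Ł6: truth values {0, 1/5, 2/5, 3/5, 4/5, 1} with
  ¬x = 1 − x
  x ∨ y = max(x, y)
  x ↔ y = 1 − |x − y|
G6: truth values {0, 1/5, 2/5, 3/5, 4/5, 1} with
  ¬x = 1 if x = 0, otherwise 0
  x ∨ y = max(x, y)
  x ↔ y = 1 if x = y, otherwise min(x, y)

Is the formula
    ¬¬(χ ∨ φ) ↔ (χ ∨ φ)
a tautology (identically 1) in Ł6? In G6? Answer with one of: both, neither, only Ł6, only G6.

In Ł6: every assignment gives 1 — tautology.
In G6: at φ = 0, χ = 1/5 the value is 1/5 — not a tautology.

only Ł6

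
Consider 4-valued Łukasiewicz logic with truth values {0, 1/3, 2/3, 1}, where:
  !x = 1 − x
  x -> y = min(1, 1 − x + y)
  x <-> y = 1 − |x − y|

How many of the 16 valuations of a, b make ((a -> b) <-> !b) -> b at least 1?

9

a = 0, b = 0 ↦ 0  <
a = 0, b = 1/3 ↦ 2/3  <
a = 0, b = 2/3 ↦ 1  ≥
a = 0, b = 1 ↦ 1  ≥
a = 1/3, b = 0 ↦ 1/3  <
a = 1/3, b = 1/3 ↦ 2/3  <
a = 1/3, b = 2/3 ↦ 1  ≥
a = 1/3, b = 1 ↦ 1  ≥
a = 2/3, b = 0 ↦ 2/3  <
a = 2/3, b = 1/3 ↦ 1/3  <
a = 2/3, b = 2/3 ↦ 1  ≥
a = 2/3, b = 1 ↦ 1  ≥
a = 1, b = 0 ↦ 1  ≥
a = 1, b = 1/3 ↦ 2/3  <
a = 1, b = 2/3 ↦ 1  ≥
a = 1, b = 1 ↦ 1  ≥
So 9 of the 16 assignments meet the threshold.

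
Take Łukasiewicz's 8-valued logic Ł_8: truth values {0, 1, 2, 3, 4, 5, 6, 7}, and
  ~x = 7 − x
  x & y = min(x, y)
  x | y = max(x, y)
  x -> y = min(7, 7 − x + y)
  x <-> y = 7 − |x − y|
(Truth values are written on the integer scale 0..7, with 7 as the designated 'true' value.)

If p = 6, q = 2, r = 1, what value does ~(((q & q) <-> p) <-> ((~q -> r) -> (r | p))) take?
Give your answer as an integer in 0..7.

4

q & q = 2 & 2 = 2
(q & q) <-> p = 2 <-> 6 = 3
~q = ~2 = 5
~q -> r = 5 -> 1 = 3
r | p = 1 | 6 = 6
(~q -> r) -> (r | p) = 3 -> 6 = 7
((q & q) <-> p) <-> ((~q -> r) -> (r | p)) = 3 <-> 7 = 3
~(((q & q) <-> p) <-> ((~q -> r) -> (r | p))) = ~3 = 4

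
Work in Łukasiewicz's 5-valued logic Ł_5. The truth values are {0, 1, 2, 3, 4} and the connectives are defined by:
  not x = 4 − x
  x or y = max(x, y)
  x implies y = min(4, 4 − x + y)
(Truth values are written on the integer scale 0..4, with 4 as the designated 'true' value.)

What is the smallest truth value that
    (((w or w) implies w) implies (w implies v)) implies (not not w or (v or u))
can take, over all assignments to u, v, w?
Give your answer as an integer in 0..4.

Take u = 0, v = 0, w = 0:
w or w = 0 or 0 = 0
(w or w) implies w = 0 implies 0 = 4
w implies v = 0 implies 0 = 4
((w or w) implies w) implies (w implies v) = 4 implies 4 = 4
not w = not 0 = 4
not not w = not 4 = 0
v or u = 0 or 0 = 0
not not w or (v or u) = 0 or 0 = 0
(((w or w) implies w) implies (w implies v)) implies (not not w or (v or u)) = 4 implies 0 = 0
No assignment yields a value below 0, so this is the minimum.

0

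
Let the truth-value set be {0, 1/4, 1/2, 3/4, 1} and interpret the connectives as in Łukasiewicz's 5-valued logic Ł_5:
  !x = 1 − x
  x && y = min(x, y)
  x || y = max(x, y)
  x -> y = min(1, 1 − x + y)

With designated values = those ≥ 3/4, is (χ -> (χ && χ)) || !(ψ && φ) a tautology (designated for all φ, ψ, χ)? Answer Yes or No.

At φ = 1, ψ = 3/4, χ = 1, for instance:
χ && χ = 1 && 1 = 1
χ -> (χ && χ) = 1 -> 1 = 1
ψ && φ = 3/4 && 1 = 3/4
!(ψ && φ) = !3/4 = 1/4
(χ -> (χ && χ)) || !(ψ && φ) = 1 || 1/4 = 1
and checking the remaining 124 assignments likewise gives ≥ 3/4 in every case.

Yes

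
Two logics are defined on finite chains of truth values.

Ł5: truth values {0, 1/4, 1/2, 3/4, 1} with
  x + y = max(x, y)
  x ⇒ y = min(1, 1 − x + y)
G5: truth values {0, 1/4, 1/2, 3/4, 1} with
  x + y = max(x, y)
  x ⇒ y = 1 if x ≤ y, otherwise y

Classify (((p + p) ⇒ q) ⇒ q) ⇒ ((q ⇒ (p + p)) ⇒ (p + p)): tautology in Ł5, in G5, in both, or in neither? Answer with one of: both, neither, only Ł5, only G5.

In Ł5: every assignment gives 1 — tautology.
In G5: at p = 1/4, q = 0 the value is 1/4 — not a tautology.

only Ł5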